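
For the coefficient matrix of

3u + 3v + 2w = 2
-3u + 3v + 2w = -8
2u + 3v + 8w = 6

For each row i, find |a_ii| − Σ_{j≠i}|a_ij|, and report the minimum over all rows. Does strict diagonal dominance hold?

-2

row 1: |3| − (3+2) = -2
row 2: |3| − (3+2) = -2
row 3: |8| − (2+3) = 3
minimum over rows = -2 → not strictly diagonally dominant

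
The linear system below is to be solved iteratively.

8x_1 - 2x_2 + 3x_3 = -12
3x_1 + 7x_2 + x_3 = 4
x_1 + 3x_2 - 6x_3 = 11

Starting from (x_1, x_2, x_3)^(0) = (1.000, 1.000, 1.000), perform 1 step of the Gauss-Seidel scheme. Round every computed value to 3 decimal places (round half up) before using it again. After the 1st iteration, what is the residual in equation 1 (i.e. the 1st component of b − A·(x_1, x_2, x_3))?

7.876

Iteration 1:
  x_1 = (-12 - (-2)·1.000 - (3)·1.000) / (8) = -1.625
  x_2 = (4 - (3)·-1.625 - (1)·1.000) / (7) = 1.125
  x_3 = (11 - (1)·-1.625 - (3)·1.125) / (-6) = -1.542
Residual b − A·x = (7.876, 2.542, -0.002)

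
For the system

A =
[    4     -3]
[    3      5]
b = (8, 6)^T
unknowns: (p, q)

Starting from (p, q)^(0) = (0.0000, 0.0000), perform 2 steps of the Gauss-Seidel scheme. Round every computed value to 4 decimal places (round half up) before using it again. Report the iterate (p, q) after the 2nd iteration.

(2.0000, 0.0000)

Iteration 1:
  p = (8 - (-3)·0.0000) / (4) = 2.0000
  q = (6 - (3)·2.0000) / (5) = 0.0000
Iteration 2:
  p = (8 - (-3)·0.0000) / (4) = 2.0000
  q = (6 - (3)·2.0000) / (5) = 0.0000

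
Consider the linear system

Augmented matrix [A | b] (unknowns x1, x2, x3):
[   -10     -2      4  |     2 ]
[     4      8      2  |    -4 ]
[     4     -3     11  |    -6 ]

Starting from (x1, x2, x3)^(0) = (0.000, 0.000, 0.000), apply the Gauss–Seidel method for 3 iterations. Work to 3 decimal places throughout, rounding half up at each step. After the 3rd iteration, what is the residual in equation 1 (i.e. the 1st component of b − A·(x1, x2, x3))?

Iteration 1:
  x1 = (2 - (-2)·0.000 - (4)·0.000) / (-10) = -0.200
  x2 = (-4 - (4)·-0.200 - (2)·0.000) / (8) = -0.400
  x3 = (-6 - (4)·-0.200 - (-3)·-0.400) / (11) = -0.582
Iteration 2:
  x1 = (2 - (-2)·-0.400 - (4)·-0.582) / (-10) = -0.353
  x2 = (-4 - (4)·-0.353 - (2)·-0.582) / (8) = -0.178
  x3 = (-6 - (4)·-0.353 - (-3)·-0.178) / (11) = -0.466
Iteration 3:
  x1 = (2 - (-2)·-0.178 - (4)·-0.466) / (-10) = -0.351
  x2 = (-4 - (4)·-0.351 - (2)·-0.466) / (8) = -0.208
  x3 = (-6 - (4)·-0.351 - (-3)·-0.208) / (11) = -0.475
Residual b − A·x = (-0.026, 0.018, 0.005)

-0.026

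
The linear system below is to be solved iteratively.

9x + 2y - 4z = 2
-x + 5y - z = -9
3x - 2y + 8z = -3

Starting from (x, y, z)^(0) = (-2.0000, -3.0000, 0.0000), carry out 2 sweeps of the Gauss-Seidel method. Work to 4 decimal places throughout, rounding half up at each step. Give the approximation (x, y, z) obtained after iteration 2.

(0.0876, -2.0053, -0.9092)

Iteration 1:
  x = (2 - (2)·-3.0000 - (-4)·0.0000) / (9) = 0.8889
  y = (-9 - (-1)·0.8889 - (-1)·0.0000) / (5) = -1.6222
  z = (-3 - (3)·0.8889 - (-2)·-1.6222) / (8) = -1.1139
Iteration 2:
  x = (2 - (2)·-1.6222 - (-4)·-1.1139) / (9) = 0.0876
  y = (-9 - (-1)·0.0876 - (-1)·-1.1139) / (5) = -2.0053
  z = (-3 - (3)·0.0876 - (-2)·-2.0053) / (8) = -0.9092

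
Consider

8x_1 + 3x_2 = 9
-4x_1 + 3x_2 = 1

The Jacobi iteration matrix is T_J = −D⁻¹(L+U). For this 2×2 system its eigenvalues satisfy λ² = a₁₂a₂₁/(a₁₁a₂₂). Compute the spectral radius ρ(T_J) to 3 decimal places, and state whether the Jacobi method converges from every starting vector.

a₁₂a₂₁/(a₁₁a₂₂) = (3)·(-4) / ((8)·(3)) = -0.500000
ρ = √|-0.500000| = √0.500000 = 0.707
ρ < 1, so Jacobi converges

0.707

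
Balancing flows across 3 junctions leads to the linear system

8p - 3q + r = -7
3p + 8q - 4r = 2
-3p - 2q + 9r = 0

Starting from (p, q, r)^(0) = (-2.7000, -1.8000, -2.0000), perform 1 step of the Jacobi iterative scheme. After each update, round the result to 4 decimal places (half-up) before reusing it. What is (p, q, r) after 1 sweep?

Iteration 1:
  p = (-7 - (-3)·-1.8000 - (1)·-2.0000) / (8) = -1.3000
  q = (2 - (3)·-2.7000 - (-4)·-2.0000) / (8) = 0.2625
  r = (0 - (-3)·-2.7000 - (-2)·-1.8000) / (9) = -1.3000

(-1.3000, 0.2625, -1.3000)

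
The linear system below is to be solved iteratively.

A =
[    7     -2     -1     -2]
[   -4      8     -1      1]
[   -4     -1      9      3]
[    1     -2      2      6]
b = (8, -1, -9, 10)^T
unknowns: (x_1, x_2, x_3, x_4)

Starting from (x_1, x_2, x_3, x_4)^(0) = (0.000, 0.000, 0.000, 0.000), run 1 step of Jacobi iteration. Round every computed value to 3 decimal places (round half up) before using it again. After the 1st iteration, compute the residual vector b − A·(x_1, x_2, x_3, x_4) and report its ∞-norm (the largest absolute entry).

Iteration 1:
  x_1 = (8 - (-2)·0.000 - (-1)·0.000 - (-2)·0.000) / (7) = 1.143
  x_2 = (-1 - (-4)·0.000 - (-1)·0.000 - (1)·0.000) / (8) = -0.125
  x_3 = (-9 - (-4)·0.000 - (-1)·0.000 - (3)·0.000) / (9) = -1.000
  x_4 = (10 - (1)·0.000 - (-2)·0.000 - (2)·0.000) / (6) = 1.667
Residual b − A·x = (2.083, 1.905, -0.554, 0.605); ∞-norm = 2.083

2.083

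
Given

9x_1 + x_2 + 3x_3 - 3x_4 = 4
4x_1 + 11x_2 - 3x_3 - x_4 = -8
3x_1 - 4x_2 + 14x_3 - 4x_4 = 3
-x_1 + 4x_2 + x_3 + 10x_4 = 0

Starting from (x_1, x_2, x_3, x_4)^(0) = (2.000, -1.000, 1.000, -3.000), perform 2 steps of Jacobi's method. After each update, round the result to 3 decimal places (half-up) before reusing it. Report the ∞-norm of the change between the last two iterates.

Iteration 1:
  x_1 = (4 - (1)·-1.000 - (3)·1.000 - (-3)·-3.000) / (9) = -0.778
  x_2 = (-8 - (4)·2.000 - (-3)·1.000 - (-1)·-3.000) / (11) = -1.455
  x_3 = (3 - (3)·2.000 - (-4)·-1.000 - (-4)·-3.000) / (14) = -1.357
  x_4 = (0 - (-1)·2.000 - (4)·-1.000 - (1)·1.000) / (10) = 0.500
Iteration 2:
  x_1 = (4 - (1)·-1.455 - (3)·-1.357 - (-3)·0.500) / (9) = 1.225
  x_2 = (-8 - (4)·-0.778 - (-3)·-1.357 - (-1)·0.500) / (11) = -0.769
  x_3 = (3 - (3)·-0.778 - (-4)·-1.455 - (-4)·0.500) / (14) = 0.108
  x_4 = (0 - (-1)·-0.778 - (4)·-1.455 - (1)·-1.357) / (10) = 0.640
Change: (2.003, 0.686, 1.465, 0.140) → max |·| = 2.003

2.003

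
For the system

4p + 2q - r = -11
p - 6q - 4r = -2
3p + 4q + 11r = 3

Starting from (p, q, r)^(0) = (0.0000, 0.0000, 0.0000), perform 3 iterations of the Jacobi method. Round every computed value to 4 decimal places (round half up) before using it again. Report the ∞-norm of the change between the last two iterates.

Iteration 1:
  p = (-11 - (2)·0.0000 - (-1)·0.0000) / (4) = -2.7500
  q = (-2 - (1)·0.0000 - (-4)·0.0000) / (-6) = 0.3333
  r = (3 - (3)·0.0000 - (4)·0.0000) / (11) = 0.2727
Iteration 2:
  p = (-11 - (2)·0.3333 - (-1)·0.2727) / (4) = -2.8485
  q = (-2 - (1)·-2.7500 - (-4)·0.2727) / (-6) = -0.3068
  r = (3 - (3)·-2.7500 - (4)·0.3333) / (11) = 0.9015
Iteration 3:
  p = (-11 - (2)·-0.3068 - (-1)·0.9015) / (4) = -2.3712
  q = (-2 - (1)·-2.8485 - (-4)·0.9015) / (-6) = -0.7424
  r = (3 - (3)·-2.8485 - (4)·-0.3068) / (11) = 1.1612
Change: (0.4773, -0.4356, 0.2597) → max |·| = 0.4773

0.4773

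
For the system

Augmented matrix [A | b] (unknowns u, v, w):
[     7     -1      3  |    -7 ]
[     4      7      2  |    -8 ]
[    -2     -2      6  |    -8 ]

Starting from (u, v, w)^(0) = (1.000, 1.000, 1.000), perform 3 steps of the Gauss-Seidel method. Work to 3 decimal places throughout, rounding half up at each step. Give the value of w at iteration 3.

Iteration 1:
  u = (-7 - (-1)·1.000 - (3)·1.000) / (7) = -1.286
  v = (-8 - (4)·-1.286 - (2)·1.000) / (7) = -0.694
  w = (-8 - (-2)·-1.286 - (-2)·-0.694) / (6) = -1.993
Iteration 2:
  u = (-7 - (-1)·-0.694 - (3)·-1.993) / (7) = -0.245
  v = (-8 - (4)·-0.245 - (2)·-1.993) / (7) = -0.433
  w = (-8 - (-2)·-0.245 - (-2)·-0.433) / (6) = -1.559
Iteration 3:
  u = (-7 - (-1)·-0.433 - (3)·-1.559) / (7) = -0.394
  v = (-8 - (4)·-0.394 - (2)·-1.559) / (7) = -0.472
  w = (-8 - (-2)·-0.394 - (-2)·-0.472) / (6) = -1.622

-1.622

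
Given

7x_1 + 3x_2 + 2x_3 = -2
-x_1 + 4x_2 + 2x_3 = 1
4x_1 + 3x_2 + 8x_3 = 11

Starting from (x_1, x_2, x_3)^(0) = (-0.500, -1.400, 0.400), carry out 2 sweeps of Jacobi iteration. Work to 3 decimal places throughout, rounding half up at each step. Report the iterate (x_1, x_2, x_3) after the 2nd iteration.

Iteration 1:
  x_1 = (-2 - (3)·-1.400 - (2)·0.400) / (7) = 0.200
  x_2 = (1 - (-1)·-0.500 - (2)·0.400) / (4) = -0.075
  x_3 = (11 - (4)·-0.500 - (3)·-1.400) / (8) = 2.150
Iteration 2:
  x_1 = (-2 - (3)·-0.075 - (2)·2.150) / (7) = -0.868
  x_2 = (1 - (-1)·0.200 - (2)·2.150) / (4) = -0.775
  x_3 = (11 - (4)·0.200 - (3)·-0.075) / (8) = 1.303

(-0.868, -0.775, 1.303)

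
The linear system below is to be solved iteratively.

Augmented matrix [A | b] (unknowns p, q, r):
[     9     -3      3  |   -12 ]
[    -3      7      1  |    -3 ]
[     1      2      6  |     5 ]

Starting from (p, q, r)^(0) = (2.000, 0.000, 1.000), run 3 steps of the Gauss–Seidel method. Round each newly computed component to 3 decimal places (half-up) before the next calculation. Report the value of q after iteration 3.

Iteration 1:
  p = (-12 - (-3)·0.000 - (3)·1.000) / (9) = -1.667
  q = (-3 - (-3)·-1.667 - (1)·1.000) / (7) = -1.286
  r = (5 - (1)·-1.667 - (2)·-1.286) / (6) = 1.540
Iteration 2:
  p = (-12 - (-3)·-1.286 - (3)·1.540) / (9) = -2.275
  q = (-3 - (-3)·-2.275 - (1)·1.540) / (7) = -1.624
  r = (5 - (1)·-2.275 - (2)·-1.624) / (6) = 1.754
Iteration 3:
  p = (-12 - (-3)·-1.624 - (3)·1.754) / (9) = -2.459
  q = (-3 - (-3)·-2.459 - (1)·1.754) / (7) = -1.733
  r = (5 - (1)·-2.459 - (2)·-1.733) / (6) = 1.821

-1.733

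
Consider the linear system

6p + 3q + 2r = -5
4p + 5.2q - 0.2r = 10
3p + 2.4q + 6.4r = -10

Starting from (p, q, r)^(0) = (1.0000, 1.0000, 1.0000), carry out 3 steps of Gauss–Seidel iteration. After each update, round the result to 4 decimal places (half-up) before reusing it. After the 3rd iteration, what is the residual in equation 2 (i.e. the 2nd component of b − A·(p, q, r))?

Iteration 1:
  p = (-5 - (3)·1.0000 - (2)·1.0000) / (6) = -1.6667
  q = (10 - (4)·-1.6667 - (-0.2)·1.0000) / (5.2) = 3.2436
  r = (-10 - (3)·-1.6667 - (2.4)·3.2436) / (6.4) = -1.9976
Iteration 2:
  p = (-5 - (3)·3.2436 - (2)·-1.9976) / (6) = -1.7893
  q = (10 - (4)·-1.7893 - (-0.2)·-1.9976) / (5.2) = 3.2226
  r = (-10 - (3)·-1.7893 - (2.4)·3.2226) / (6.4) = -1.9322
Iteration 3:
  p = (-5 - (3)·3.2226 - (2)·-1.9322) / (6) = -1.8006
  q = (10 - (4)·-1.8006 - (-0.2)·-1.9322) / (5.2) = 3.2338
  r = (-10 - (3)·-1.8006 - (2.4)·3.2338) / (6.4) = -1.9311
Residual b − A·x = (-0.0356, 0.0004, -0.0003)

0.0004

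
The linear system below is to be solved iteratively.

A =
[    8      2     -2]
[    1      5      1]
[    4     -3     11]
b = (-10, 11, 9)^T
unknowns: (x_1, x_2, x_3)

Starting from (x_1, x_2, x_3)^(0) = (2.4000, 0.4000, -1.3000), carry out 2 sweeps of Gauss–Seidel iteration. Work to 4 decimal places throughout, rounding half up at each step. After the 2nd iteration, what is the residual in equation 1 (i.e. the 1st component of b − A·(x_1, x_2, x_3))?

0.8960

Iteration 1:
  x_1 = (-10 - (2)·0.4000 - (-2)·-1.3000) / (8) = -1.6750
  x_2 = (11 - (1)·-1.6750 - (1)·-1.3000) / (5) = 2.7950
  x_3 = (9 - (4)·-1.6750 - (-3)·2.7950) / (11) = 2.1895
Iteration 2:
  x_1 = (-10 - (2)·2.7950 - (-2)·2.1895) / (8) = -1.4014
  x_2 = (11 - (1)·-1.4014 - (1)·2.1895) / (5) = 2.0424
  x_3 = (9 - (4)·-1.4014 - (-3)·2.0424) / (11) = 1.8848
Residual b − A·x = (0.8960, 0.3046, 0.0000)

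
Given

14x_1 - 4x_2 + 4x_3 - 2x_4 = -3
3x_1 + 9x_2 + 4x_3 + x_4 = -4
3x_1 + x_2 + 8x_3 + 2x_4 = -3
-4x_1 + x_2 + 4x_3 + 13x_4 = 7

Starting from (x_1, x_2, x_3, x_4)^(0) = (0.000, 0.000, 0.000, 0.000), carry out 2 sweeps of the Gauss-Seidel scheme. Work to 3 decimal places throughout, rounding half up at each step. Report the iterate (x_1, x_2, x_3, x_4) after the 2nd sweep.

Iteration 1:
  x_1 = (-3 - (-4)·0.000 - (4)·0.000 - (-2)·0.000) / (14) = -0.214
  x_2 = (-4 - (3)·-0.214 - (4)·0.000 - (1)·0.000) / (9) = -0.373
  x_3 = (-3 - (3)·-0.214 - (1)·-0.373 - (2)·0.000) / (8) = -0.248
  x_4 = (7 - (-4)·-0.214 - (1)·-0.373 - (4)·-0.248) / (13) = 0.578
Iteration 2:
  x_1 = (-3 - (-4)·-0.373 - (4)·-0.248 - (-2)·0.578) / (14) = -0.167
  x_2 = (-4 - (3)·-0.167 - (4)·-0.248 - (1)·0.578) / (9) = -0.343
  x_3 = (-3 - (3)·-0.167 - (1)·-0.343 - (2)·0.578) / (8) = -0.414
  x_4 = (7 - (-4)·-0.167 - (1)·-0.343 - (4)·-0.414) / (13) = 0.641

(-0.167, -0.343, -0.414, 0.641)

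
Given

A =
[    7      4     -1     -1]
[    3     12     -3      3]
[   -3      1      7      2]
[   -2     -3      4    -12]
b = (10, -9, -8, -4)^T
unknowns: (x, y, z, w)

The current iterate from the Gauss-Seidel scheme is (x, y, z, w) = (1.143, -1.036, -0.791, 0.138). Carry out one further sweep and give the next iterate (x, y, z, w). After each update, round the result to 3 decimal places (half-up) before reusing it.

(1.927, -1.464, -0.147, 0.329)

One sweep:
  x = (10 - (4)·-1.036 - (-1)·-0.791 - (-1)·0.138) / (7) = 1.927
  y = (-9 - (3)·1.927 - (-3)·-0.791 - (3)·0.138) / (12) = -1.464
  z = (-8 - (-3)·1.927 - (1)·-1.464 - (2)·0.138) / (7) = -0.147
  w = (-4 - (-2)·1.927 - (-3)·-1.464 - (4)·-0.147) / (-12) = 0.329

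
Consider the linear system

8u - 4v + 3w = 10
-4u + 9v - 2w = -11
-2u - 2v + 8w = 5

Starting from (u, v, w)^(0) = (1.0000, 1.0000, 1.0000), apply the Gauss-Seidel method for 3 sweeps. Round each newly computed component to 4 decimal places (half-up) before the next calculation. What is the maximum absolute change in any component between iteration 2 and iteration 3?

0.0835

Iteration 1:
  u = (10 - (-4)·1.0000 - (3)·1.0000) / (8) = 1.3750
  v = (-11 - (-4)·1.3750 - (-2)·1.0000) / (9) = -0.3889
  w = (5 - (-2)·1.3750 - (-2)·-0.3889) / (8) = 0.8715
Iteration 2:
  u = (10 - (-4)·-0.3889 - (3)·0.8715) / (8) = 0.7287
  v = (-11 - (-4)·0.7287 - (-2)·0.8715) / (9) = -0.7047
  w = (5 - (-2)·0.7287 - (-2)·-0.7047) / (8) = 0.6310
Iteration 3:
  u = (10 - (-4)·-0.7047 - (3)·0.6310) / (8) = 0.6610
  v = (-11 - (-4)·0.6610 - (-2)·0.6310) / (9) = -0.7882
  w = (5 - (-2)·0.6610 - (-2)·-0.7882) / (8) = 0.5932
Change: (-0.0677, -0.0835, -0.0378) → max |·| = 0.0835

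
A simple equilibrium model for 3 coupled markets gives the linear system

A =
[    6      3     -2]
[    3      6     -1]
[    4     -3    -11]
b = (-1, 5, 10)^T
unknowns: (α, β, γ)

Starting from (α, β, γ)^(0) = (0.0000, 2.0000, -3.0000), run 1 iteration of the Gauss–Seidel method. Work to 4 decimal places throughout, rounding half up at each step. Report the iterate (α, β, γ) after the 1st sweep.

(-2.1667, 1.4167, -2.0834)

Iteration 1:
  α = (-1 - (3)·2.0000 - (-2)·-3.0000) / (6) = -2.1667
  β = (5 - (3)·-2.1667 - (-1)·-3.0000) / (6) = 1.4167
  γ = (10 - (4)·-2.1667 - (-3)·1.4167) / (-11) = -2.0834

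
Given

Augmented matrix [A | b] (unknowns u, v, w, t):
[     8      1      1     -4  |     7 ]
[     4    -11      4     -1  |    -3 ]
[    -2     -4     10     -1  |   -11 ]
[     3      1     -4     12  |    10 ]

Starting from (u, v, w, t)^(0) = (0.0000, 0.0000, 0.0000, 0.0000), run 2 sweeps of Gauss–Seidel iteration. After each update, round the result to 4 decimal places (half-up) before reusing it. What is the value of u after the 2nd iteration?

Iteration 1:
  u = (7 - (1)·0.0000 - (1)·0.0000 - (-4)·0.0000) / (8) = 0.8750
  v = (-3 - (4)·0.8750 - (4)·0.0000 - (-1)·0.0000) / (-11) = 0.5909
  w = (-11 - (-2)·0.8750 - (-4)·0.5909 - (-1)·0.0000) / (10) = -0.6886
  t = (10 - (3)·0.8750 - (1)·0.5909 - (-4)·-0.6886) / (12) = 0.3358
Iteration 2:
  u = (7 - (1)·0.5909 - (1)·-0.6886 - (-4)·0.3358) / (8) = 1.0551
  v = (-3 - (4)·1.0551 - (4)·-0.6886 - (-1)·0.3358) / (-11) = 0.3755
  w = (-11 - (-2)·1.0551 - (-4)·0.3755 - (-1)·0.3358) / (10) = -0.7052
  t = (10 - (3)·1.0551 - (1)·0.3755 - (-4)·-0.7052) / (12) = 0.3032

1.0551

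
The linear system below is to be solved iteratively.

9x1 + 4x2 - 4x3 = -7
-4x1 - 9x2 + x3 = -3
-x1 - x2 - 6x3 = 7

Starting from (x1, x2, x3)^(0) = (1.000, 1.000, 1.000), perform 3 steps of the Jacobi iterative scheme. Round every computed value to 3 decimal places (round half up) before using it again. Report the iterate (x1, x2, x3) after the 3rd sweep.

(-1.466, 0.860, -1.011)

Iteration 1:
  x1 = (-7 - (4)·1.000 - (-4)·1.000) / (9) = -0.778
  x2 = (-3 - (-4)·1.000 - (1)·1.000) / (-9) = 0.000
  x3 = (7 - (-1)·1.000 - (-1)·1.000) / (-6) = -1.500
Iteration 2:
  x1 = (-7 - (4)·0.000 - (-4)·-1.500) / (9) = -1.444
  x2 = (-3 - (-4)·-0.778 - (1)·-1.500) / (-9) = 0.512
  x3 = (7 - (-1)·-0.778 - (-1)·0.000) / (-6) = -1.037
Iteration 3:
  x1 = (-7 - (4)·0.512 - (-4)·-1.037) / (9) = -1.466
  x2 = (-3 - (-4)·-1.444 - (1)·-1.037) / (-9) = 0.860
  x3 = (7 - (-1)·-1.444 - (-1)·0.512) / (-6) = -1.011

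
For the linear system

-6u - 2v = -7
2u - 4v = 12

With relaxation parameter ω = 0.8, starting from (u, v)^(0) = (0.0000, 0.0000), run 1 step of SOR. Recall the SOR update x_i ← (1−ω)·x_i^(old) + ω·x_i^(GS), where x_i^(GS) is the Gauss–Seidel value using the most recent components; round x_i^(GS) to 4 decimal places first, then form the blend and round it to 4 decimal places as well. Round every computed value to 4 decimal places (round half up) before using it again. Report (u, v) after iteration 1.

(0.9334, -2.0266)

Iteration 1:
  u: GS value = (-7 - (-2)·0.0000) / (-6) = 1.1667;  u ← (1−ω)·0.0000 + ω·1.1667 = 0.9334
  v: GS value = (12 - (2)·0.9334) / (-4) = -2.5333;  v ← (1−ω)·0.0000 + ω·-2.5333 = -2.0266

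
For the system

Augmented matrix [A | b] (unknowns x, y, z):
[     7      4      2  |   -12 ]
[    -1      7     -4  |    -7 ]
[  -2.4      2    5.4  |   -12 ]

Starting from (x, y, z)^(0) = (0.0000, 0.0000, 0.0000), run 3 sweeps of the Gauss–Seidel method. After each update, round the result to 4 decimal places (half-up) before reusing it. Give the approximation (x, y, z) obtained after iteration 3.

Iteration 1:
  x = (-12 - (4)·0.0000 - (2)·0.0000) / (7) = -1.7143
  y = (-7 - (-1)·-1.7143 - (-4)·0.0000) / (7) = -1.2449
  z = (-12 - (-2.4)·-1.7143 - (2)·-1.2449) / (5.4) = -2.5231
Iteration 2:
  x = (-12 - (4)·-1.2449 - (2)·-2.5231) / (7) = -0.2820
  y = (-7 - (-1)·-0.2820 - (-4)·-2.5231) / (7) = -2.4821
  z = (-12 - (-2.4)·-0.2820 - (2)·-2.4821) / (5.4) = -1.4283
Iteration 3:
  x = (-12 - (4)·-2.4821 - (2)·-1.4283) / (7) = 0.1121
  y = (-7 - (-1)·0.1121 - (-4)·-1.4283) / (7) = -1.8002
  z = (-12 - (-2.4)·0.1121 - (2)·-1.8002) / (5.4) = -1.5057

(0.1121, -1.8002, -1.5057)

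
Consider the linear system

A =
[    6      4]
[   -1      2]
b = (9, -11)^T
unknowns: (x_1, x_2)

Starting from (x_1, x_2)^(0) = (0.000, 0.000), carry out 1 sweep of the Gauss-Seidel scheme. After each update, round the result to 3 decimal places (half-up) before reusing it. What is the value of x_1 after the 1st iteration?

1.500

Iteration 1:
  x_1 = (9 - (4)·0.000) / (6) = 1.500
  x_2 = (-11 - (-1)·1.500) / (2) = -4.750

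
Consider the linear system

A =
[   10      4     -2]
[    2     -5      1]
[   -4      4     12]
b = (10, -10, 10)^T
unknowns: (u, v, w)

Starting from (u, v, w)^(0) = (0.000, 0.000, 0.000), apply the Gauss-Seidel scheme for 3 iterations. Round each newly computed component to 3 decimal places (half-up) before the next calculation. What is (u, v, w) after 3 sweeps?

(0.185, 2.107, 0.193)

Iteration 1:
  u = (10 - (4)·0.000 - (-2)·0.000) / (10) = 1.000
  v = (-10 - (2)·1.000 - (1)·0.000) / (-5) = 2.400
  w = (10 - (-4)·1.000 - (4)·2.400) / (12) = 0.367
Iteration 2:
  u = (10 - (4)·2.400 - (-2)·0.367) / (10) = 0.113
  v = (-10 - (2)·0.113 - (1)·0.367) / (-5) = 2.119
  w = (10 - (-4)·0.113 - (4)·2.119) / (12) = 0.165
Iteration 3:
  u = (10 - (4)·2.119 - (-2)·0.165) / (10) = 0.185
  v = (-10 - (2)·0.185 - (1)·0.165) / (-5) = 2.107
  w = (10 - (-4)·0.185 - (4)·2.107) / (12) = 0.193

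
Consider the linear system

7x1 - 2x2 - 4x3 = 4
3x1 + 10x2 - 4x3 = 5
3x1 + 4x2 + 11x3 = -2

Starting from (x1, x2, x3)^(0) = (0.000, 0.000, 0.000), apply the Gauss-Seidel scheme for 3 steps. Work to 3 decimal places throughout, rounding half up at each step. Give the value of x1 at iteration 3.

0.420

Iteration 1:
  x1 = (4 - (-2)·0.000 - (-4)·0.000) / (7) = 0.571
  x2 = (5 - (3)·0.571 - (-4)·0.000) / (10) = 0.329
  x3 = (-2 - (3)·0.571 - (4)·0.329) / (11) = -0.457
Iteration 2:
  x1 = (4 - (-2)·0.329 - (-4)·-0.457) / (7) = 0.404
  x2 = (5 - (3)·0.404 - (-4)·-0.457) / (10) = 0.196
  x3 = (-2 - (3)·0.404 - (4)·0.196) / (11) = -0.363
Iteration 3:
  x1 = (4 - (-2)·0.196 - (-4)·-0.363) / (7) = 0.420
  x2 = (5 - (3)·0.420 - (-4)·-0.363) / (10) = 0.229
  x3 = (-2 - (3)·0.420 - (4)·0.229) / (11) = -0.380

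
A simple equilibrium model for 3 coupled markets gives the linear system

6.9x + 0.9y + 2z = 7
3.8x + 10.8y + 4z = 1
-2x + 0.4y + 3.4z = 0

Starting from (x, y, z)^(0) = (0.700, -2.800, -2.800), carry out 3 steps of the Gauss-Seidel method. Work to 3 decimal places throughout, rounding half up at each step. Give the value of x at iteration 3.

0.967

Iteration 1:
  x = (7 - (0.9)·-2.800 - (2)·-2.800) / (6.9) = 2.191
  y = (1 - (3.8)·2.191 - (4)·-2.800) / (10.8) = 0.359
  z = (0 - (-2)·2.191 - (0.4)·0.359) / (3.4) = 1.247
Iteration 2:
  x = (7 - (0.9)·0.359 - (2)·1.247) / (6.9) = 0.606
  y = (1 - (3.8)·0.606 - (4)·1.247) / (10.8) = -0.582
  z = (0 - (-2)·0.606 - (0.4)·-0.582) / (3.4) = 0.425
Iteration 3:
  x = (7 - (0.9)·-0.582 - (2)·0.425) / (6.9) = 0.967
  y = (1 - (3.8)·0.967 - (4)·0.425) / (10.8) = -0.405
  z = (0 - (-2)·0.967 - (0.4)·-0.405) / (3.4) = 0.616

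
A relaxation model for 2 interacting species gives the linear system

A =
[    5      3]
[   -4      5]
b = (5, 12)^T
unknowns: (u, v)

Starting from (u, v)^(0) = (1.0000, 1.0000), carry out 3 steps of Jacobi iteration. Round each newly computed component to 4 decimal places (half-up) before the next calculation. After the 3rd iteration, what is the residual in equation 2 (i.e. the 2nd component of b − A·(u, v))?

1.1520

Iteration 1:
  u = (5 - (3)·1.0000) / (5) = 0.4000
  v = (12 - (-4)·1.0000) / (5) = 3.2000
Iteration 2:
  u = (5 - (3)·3.2000) / (5) = -0.9200
  v = (12 - (-4)·0.4000) / (5) = 2.7200
Iteration 3:
  u = (5 - (3)·2.7200) / (5) = -0.6320
  v = (12 - (-4)·-0.9200) / (5) = 1.6640
Residual b − A·x = (3.1680, 1.1520)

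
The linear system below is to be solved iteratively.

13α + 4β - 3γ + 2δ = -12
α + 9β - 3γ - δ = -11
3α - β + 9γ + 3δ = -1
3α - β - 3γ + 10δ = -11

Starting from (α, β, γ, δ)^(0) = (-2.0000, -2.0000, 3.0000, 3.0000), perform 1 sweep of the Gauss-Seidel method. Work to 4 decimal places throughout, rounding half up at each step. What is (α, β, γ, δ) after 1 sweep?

(-0.0769, 0.1197, -1.0722, -1.3866)

Iteration 1:
  α = (-12 - (4)·-2.0000 - (-3)·3.0000 - (2)·3.0000) / (13) = -0.0769
  β = (-11 - (1)·-0.0769 - (-3)·3.0000 - (-1)·3.0000) / (9) = 0.1197
  γ = (-1 - (3)·-0.0769 - (-1)·0.1197 - (3)·3.0000) / (9) = -1.0722
  δ = (-11 - (3)·-0.0769 - (-1)·0.1197 - (-3)·-1.0722) / (10) = -1.3866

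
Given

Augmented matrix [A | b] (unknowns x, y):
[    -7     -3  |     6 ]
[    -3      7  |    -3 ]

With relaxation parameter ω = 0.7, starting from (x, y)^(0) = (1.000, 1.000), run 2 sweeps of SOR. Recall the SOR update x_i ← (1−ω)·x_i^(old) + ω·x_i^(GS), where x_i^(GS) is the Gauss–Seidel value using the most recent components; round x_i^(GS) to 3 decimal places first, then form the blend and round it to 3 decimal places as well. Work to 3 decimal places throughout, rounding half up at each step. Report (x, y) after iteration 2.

(-0.726, -0.572)

Iteration 1:
  x: GS value = (6 - (-3)·1.000) / (-7) = -1.286;  x ← (1−ω)·1.000 + ω·-1.286 = -0.600
  y: GS value = (-3 - (-3)·-0.600) / (7) = -0.686;  y ← (1−ω)·1.000 + ω·-0.686 = -0.180
Iteration 2:
  x: GS value = (6 - (-3)·-0.180) / (-7) = -0.780;  x ← (1−ω)·-0.600 + ω·-0.780 = -0.726
  y: GS value = (-3 - (-3)·-0.726) / (7) = -0.740;  y ← (1−ω)·-0.180 + ω·-0.740 = -0.572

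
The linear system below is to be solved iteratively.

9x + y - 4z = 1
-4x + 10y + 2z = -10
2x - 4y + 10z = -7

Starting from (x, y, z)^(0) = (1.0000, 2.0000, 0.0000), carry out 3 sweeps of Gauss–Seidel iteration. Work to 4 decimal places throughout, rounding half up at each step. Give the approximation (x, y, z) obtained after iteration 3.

Iteration 1:
  x = (1 - (1)·2.0000 - (-4)·0.0000) / (9) = -0.1111
  y = (-10 - (-4)·-0.1111 - (2)·0.0000) / (10) = -1.0444
  z = (-7 - (2)·-0.1111 - (-4)·-1.0444) / (10) = -1.0955
Iteration 2:
  x = (1 - (1)·-1.0444 - (-4)·-1.0955) / (9) = -0.2597
  y = (-10 - (-4)·-0.2597 - (2)·-1.0955) / (10) = -0.8848
  z = (-7 - (2)·-0.2597 - (-4)·-0.8848) / (10) = -1.0020
Iteration 3:
  x = (1 - (1)·-0.8848 - (-4)·-1.0020) / (9) = -0.2359
  y = (-10 - (-4)·-0.2359 - (2)·-1.0020) / (10) = -0.8940
  z = (-7 - (2)·-0.2359 - (-4)·-0.8940) / (10) = -1.0104

(-0.2359, -0.8940, -1.0104)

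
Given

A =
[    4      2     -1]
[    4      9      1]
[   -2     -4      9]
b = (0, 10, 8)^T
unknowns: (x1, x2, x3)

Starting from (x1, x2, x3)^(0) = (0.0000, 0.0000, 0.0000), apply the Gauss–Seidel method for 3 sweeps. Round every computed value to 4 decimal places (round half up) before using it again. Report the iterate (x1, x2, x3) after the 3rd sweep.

(-0.1981, 1.0537, 1.3132)

Iteration 1:
  x1 = (0 - (2)·0.0000 - (-1)·0.0000) / (4) = 0.0000
  x2 = (10 - (4)·0.0000 - (1)·0.0000) / (9) = 1.1111
  x3 = (8 - (-2)·0.0000 - (-4)·1.1111) / (9) = 1.3827
Iteration 2:
  x1 = (0 - (2)·1.1111 - (-1)·1.3827) / (4) = -0.2099
  x2 = (10 - (4)·-0.2099 - (1)·1.3827) / (9) = 1.0508
  x3 = (8 - (-2)·-0.2099 - (-4)·1.0508) / (9) = 1.3093
Iteration 3:
  x1 = (0 - (2)·1.0508 - (-1)·1.3093) / (4) = -0.1981
  x2 = (10 - (4)·-0.1981 - (1)·1.3093) / (9) = 1.0537
  x3 = (8 - (-2)·-0.1981 - (-4)·1.0537) / (9) = 1.3132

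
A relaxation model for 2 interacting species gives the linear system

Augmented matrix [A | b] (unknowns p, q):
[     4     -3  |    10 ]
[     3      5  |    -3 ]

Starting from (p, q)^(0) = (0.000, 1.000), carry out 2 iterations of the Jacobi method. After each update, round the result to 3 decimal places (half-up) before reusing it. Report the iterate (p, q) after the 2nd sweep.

(2.050, -2.550)

Iteration 1:
  p = (10 - (-3)·1.000) / (4) = 3.250
  q = (-3 - (3)·0.000) / (5) = -0.600
Iteration 2:
  p = (10 - (-3)·-0.600) / (4) = 2.050
  q = (-3 - (3)·3.250) / (5) = -2.550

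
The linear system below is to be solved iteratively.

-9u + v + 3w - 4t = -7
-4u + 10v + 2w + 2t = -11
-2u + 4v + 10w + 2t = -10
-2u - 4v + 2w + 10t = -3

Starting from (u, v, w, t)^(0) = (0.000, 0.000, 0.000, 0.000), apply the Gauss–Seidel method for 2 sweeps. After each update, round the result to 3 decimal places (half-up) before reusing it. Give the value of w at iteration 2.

Iteration 1:
  u = (-7 - (1)·0.000 - (3)·0.000 - (-4)·0.000) / (-9) = 0.778
  v = (-11 - (-4)·0.778 - (2)·0.000 - (2)·0.000) / (10) = -0.789
  w = (-10 - (-2)·0.778 - (4)·-0.789 - (2)·0.000) / (10) = -0.529
  t = (-3 - (-2)·0.778 - (-4)·-0.789 - (2)·-0.529) / (10) = -0.354
Iteration 2:
  u = (-7 - (1)·-0.789 - (3)·-0.529 - (-4)·-0.354) / (-9) = 0.671
  v = (-11 - (-4)·0.671 - (2)·-0.529 - (2)·-0.354) / (10) = -0.655
  w = (-10 - (-2)·0.671 - (4)·-0.655 - (2)·-0.354) / (10) = -0.533
  t = (-3 - (-2)·0.671 - (-4)·-0.655 - (2)·-0.533) / (10) = -0.321

-0.533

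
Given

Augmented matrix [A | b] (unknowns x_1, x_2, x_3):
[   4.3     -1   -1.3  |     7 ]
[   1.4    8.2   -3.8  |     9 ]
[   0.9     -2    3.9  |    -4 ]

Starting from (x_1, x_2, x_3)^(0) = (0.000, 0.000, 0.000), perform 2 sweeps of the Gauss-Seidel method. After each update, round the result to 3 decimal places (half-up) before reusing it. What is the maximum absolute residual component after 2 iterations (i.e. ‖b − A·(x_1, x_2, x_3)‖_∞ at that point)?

Iteration 1:
  x_1 = (7 - (-1)·0.000 - (-1.3)·0.000) / (4.3) = 1.628
  x_2 = (9 - (1.4)·1.628 - (-3.8)·0.000) / (8.2) = 0.820
  x_3 = (-4 - (0.9)·1.628 - (-2)·0.820) / (3.9) = -0.981
Iteration 2:
  x_1 = (7 - (-1)·0.820 - (-1.3)·-0.981) / (4.3) = 1.522
  x_2 = (9 - (1.4)·1.522 - (-3.8)·-0.981) / (8.2) = 0.383
  x_3 = (-4 - (0.9)·1.522 - (-2)·0.383) / (3.9) = -1.180
Residual b − A·x = (-0.696, -0.755, -0.002); ∞-norm = 0.755

0.755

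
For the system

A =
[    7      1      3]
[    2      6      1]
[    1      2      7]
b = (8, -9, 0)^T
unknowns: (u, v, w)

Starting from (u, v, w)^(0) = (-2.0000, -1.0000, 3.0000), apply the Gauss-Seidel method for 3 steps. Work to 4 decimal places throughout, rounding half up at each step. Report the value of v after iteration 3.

Iteration 1:
  u = (8 - (1)·-1.0000 - (3)·3.0000) / (7) = 0.0000
  v = (-9 - (2)·0.0000 - (1)·3.0000) / (6) = -2.0000
  w = (0 - (1)·0.0000 - (2)·-2.0000) / (7) = 0.5714
Iteration 2:
  u = (8 - (1)·-2.0000 - (3)·0.5714) / (7) = 1.1837
  v = (-9 - (2)·1.1837 - (1)·0.5714) / (6) = -1.9898
  w = (0 - (1)·1.1837 - (2)·-1.9898) / (7) = 0.3994
Iteration 3:
  u = (8 - (1)·-1.9898 - (3)·0.3994) / (7) = 1.2559
  v = (-9 - (2)·1.2559 - (1)·0.3994) / (6) = -1.9852
  w = (0 - (1)·1.2559 - (2)·-1.9852) / (7) = 0.3878

-1.9852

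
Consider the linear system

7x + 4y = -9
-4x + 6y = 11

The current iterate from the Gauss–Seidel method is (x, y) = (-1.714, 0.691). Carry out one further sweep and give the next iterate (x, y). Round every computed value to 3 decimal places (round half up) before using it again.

One sweep:
  x = (-9 - (4)·0.691) / (7) = -1.681
  y = (11 - (-4)·-1.681) / (6) = 0.713

(-1.681, 0.713)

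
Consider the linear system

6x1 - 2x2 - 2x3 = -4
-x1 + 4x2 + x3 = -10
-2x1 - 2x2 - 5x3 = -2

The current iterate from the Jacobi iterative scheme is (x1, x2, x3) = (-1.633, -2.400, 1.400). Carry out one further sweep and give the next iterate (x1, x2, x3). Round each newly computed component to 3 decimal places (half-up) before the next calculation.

One sweep:
  x1 = (-4 - (-2)·-2.400 - (-2)·1.400) / (6) = -1.000
  x2 = (-10 - (-1)·-1.633 - (1)·1.400) / (4) = -3.258
  x3 = (-2 - (-2)·-1.633 - (-2)·-2.400) / (-5) = 2.013

(-1.000, -3.258, 2.013)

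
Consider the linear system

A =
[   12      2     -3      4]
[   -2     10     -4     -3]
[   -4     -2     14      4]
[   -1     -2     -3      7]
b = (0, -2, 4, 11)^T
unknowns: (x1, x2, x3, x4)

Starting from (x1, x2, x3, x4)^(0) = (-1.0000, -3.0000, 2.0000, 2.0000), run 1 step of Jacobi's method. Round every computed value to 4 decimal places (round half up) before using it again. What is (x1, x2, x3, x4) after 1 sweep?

(0.3333, 1.0000, -1.0000, 1.4286)

Iteration 1:
  x1 = (0 - (2)·-3.0000 - (-3)·2.0000 - (4)·2.0000) / (12) = 0.3333
  x2 = (-2 - (-2)·-1.0000 - (-4)·2.0000 - (-3)·2.0000) / (10) = 1.0000
  x3 = (4 - (-4)·-1.0000 - (-2)·-3.0000 - (4)·2.0000) / (14) = -1.0000
  x4 = (11 - (-1)·-1.0000 - (-2)·-3.0000 - (-3)·2.0000) / (7) = 1.4286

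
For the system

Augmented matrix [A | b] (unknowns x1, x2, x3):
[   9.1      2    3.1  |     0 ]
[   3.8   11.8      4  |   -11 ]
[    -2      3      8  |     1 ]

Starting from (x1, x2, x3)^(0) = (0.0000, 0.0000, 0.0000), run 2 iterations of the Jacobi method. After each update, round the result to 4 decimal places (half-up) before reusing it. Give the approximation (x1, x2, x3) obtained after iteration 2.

Iteration 1:
  x1 = (0 - (2)·0.0000 - (3.1)·0.0000) / (9.1) = 0.0000
  x2 = (-11 - (3.8)·0.0000 - (4)·0.0000) / (11.8) = -0.9322
  x3 = (1 - (-2)·0.0000 - (3)·0.0000) / (8) = 0.1250
Iteration 2:
  x1 = (0 - (2)·-0.9322 - (3.1)·0.1250) / (9.1) = 0.1623
  x2 = (-11 - (3.8)·0.0000 - (4)·0.1250) / (11.8) = -0.9746
  x3 = (1 - (-2)·0.0000 - (3)·-0.9322) / (8) = 0.4746

(0.1623, -0.9746, 0.4746)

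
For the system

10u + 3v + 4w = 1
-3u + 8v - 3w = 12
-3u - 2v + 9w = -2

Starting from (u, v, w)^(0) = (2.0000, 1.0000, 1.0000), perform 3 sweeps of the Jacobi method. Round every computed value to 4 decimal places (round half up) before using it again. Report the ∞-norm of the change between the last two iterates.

Iteration 1:
  u = (1 - (3)·1.0000 - (4)·1.0000) / (10) = -0.6000
  v = (12 - (-3)·2.0000 - (-3)·1.0000) / (8) = 2.6250
  w = (-2 - (-3)·2.0000 - (-2)·1.0000) / (9) = 0.6667
Iteration 2:
  u = (1 - (3)·2.6250 - (4)·0.6667) / (10) = -0.9542
  v = (12 - (-3)·-0.6000 - (-3)·0.6667) / (8) = 1.5250
  w = (-2 - (-3)·-0.6000 - (-2)·2.6250) / (9) = 0.1611
Iteration 3:
  u = (1 - (3)·1.5250 - (4)·0.1611) / (10) = -0.4219
  v = (12 - (-3)·-0.9542 - (-3)·0.1611) / (8) = 1.2026
  w = (-2 - (-3)·-0.9542 - (-2)·1.5250) / (9) = -0.2014
Change: (0.5323, -0.3224, -0.3625) → max |·| = 0.5323

0.5323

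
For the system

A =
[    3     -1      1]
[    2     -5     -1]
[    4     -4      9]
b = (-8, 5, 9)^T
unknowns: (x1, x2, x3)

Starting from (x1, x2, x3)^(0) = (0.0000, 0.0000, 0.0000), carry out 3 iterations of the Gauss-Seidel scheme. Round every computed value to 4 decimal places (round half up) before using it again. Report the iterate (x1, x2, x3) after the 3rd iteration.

(-4.0716, -2.9187, 1.5124)

Iteration 1:
  x1 = (-8 - (-1)·0.0000 - (1)·0.0000) / (3) = -2.6667
  x2 = (5 - (2)·-2.6667 - (-1)·0.0000) / (-5) = -2.0667
  x3 = (9 - (4)·-2.6667 - (-4)·-2.0667) / (9) = 1.2667
Iteration 2:
  x1 = (-8 - (-1)·-2.0667 - (1)·1.2667) / (3) = -3.7778
  x2 = (5 - (2)·-3.7778 - (-1)·1.2667) / (-5) = -2.7645
  x3 = (9 - (4)·-3.7778 - (-4)·-2.7645) / (9) = 1.4504
Iteration 3:
  x1 = (-8 - (-1)·-2.7645 - (1)·1.4504) / (3) = -4.0716
  x2 = (5 - (2)·-4.0716 - (-1)·1.4504) / (-5) = -2.9187
  x3 = (9 - (4)·-4.0716 - (-4)·-2.9187) / (9) = 1.5124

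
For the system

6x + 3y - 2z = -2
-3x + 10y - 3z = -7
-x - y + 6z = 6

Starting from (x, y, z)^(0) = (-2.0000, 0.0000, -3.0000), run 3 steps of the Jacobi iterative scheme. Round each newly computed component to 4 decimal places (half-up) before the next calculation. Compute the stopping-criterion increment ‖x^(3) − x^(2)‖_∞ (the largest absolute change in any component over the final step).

Iteration 1:
  x = (-2 - (3)·0.0000 - (-2)·-3.0000) / (6) = -1.3333
  y = (-7 - (-3)·-2.0000 - (-3)·-3.0000) / (10) = -2.2000
  z = (6 - (-1)·-2.0000 - (-1)·0.0000) / (6) = 0.6667
Iteration 2:
  x = (-2 - (3)·-2.2000 - (-2)·0.6667) / (6) = 0.9889
  y = (-7 - (-3)·-1.3333 - (-3)·0.6667) / (10) = -0.9000
  z = (6 - (-1)·-1.3333 - (-1)·-2.2000) / (6) = 0.4111
Iteration 3:
  x = (-2 - (3)·-0.9000 - (-2)·0.4111) / (6) = 0.2537
  y = (-7 - (-3)·0.9889 - (-3)·0.4111) / (10) = -0.2800
  z = (6 - (-1)·0.9889 - (-1)·-0.9000) / (6) = 1.0148
Change: (-0.7352, 0.6200, 0.6037) → max |·| = 0.7352

0.7352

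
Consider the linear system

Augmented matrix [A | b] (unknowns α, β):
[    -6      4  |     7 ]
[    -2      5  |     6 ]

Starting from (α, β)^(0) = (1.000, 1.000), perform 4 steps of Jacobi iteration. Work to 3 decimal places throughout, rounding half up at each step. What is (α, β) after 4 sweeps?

(-0.393, 1.000)

Iteration 1:
  α = (7 - (4)·1.000) / (-6) = -0.500
  β = (6 - (-2)·1.000) / (5) = 1.600
Iteration 2:
  α = (7 - (4)·1.600) / (-6) = -0.100
  β = (6 - (-2)·-0.500) / (5) = 1.000
Iteration 3:
  α = (7 - (4)·1.000) / (-6) = -0.500
  β = (6 - (-2)·-0.100) / (5) = 1.160
Iteration 4:
  α = (7 - (4)·1.160) / (-6) = -0.393
  β = (6 - (-2)·-0.500) / (5) = 1.000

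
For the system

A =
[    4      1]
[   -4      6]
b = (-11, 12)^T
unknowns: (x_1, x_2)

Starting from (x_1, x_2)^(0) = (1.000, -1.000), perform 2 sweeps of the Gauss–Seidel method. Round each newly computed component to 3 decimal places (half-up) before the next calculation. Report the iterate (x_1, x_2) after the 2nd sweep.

(-2.833, 0.111)

Iteration 1:
  x_1 = (-11 - (1)·-1.000) / (4) = -2.500
  x_2 = (12 - (-4)·-2.500) / (6) = 0.333
Iteration 2:
  x_1 = (-11 - (1)·0.333) / (4) = -2.833
  x_2 = (12 - (-4)·-2.833) / (6) = 0.111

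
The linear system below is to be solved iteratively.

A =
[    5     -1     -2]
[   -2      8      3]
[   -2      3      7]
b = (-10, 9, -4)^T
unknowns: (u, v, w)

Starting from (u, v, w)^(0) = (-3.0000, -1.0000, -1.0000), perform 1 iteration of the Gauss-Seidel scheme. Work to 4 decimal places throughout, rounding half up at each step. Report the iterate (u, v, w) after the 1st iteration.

(-2.6000, 0.8500, -1.6786)

Iteration 1:
  u = (-10 - (-1)·-1.0000 - (-2)·-1.0000) / (5) = -2.6000
  v = (9 - (-2)·-2.6000 - (3)·-1.0000) / (8) = 0.8500
  w = (-4 - (-2)·-2.6000 - (3)·0.8500) / (7) = -1.6786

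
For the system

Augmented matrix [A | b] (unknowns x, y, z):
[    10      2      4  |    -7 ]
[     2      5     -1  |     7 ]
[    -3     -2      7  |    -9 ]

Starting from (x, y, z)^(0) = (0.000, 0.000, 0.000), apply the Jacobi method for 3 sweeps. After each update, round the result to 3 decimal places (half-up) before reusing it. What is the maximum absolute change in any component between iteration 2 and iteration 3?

Iteration 1:
  x = (-7 - (2)·0.000 - (4)·0.000) / (10) = -0.700
  y = (7 - (2)·0.000 - (-1)·0.000) / (5) = 1.400
  z = (-9 - (-3)·0.000 - (-2)·0.000) / (7) = -1.286
Iteration 2:
  x = (-7 - (2)·1.400 - (4)·-1.286) / (10) = -0.466
  y = (7 - (2)·-0.700 - (-1)·-1.286) / (5) = 1.423
  z = (-9 - (-3)·-0.700 - (-2)·1.400) / (7) = -1.186
Iteration 3:
  x = (-7 - (2)·1.423 - (4)·-1.186) / (10) = -0.510
  y = (7 - (2)·-0.466 - (-1)·-1.186) / (5) = 1.349
  z = (-9 - (-3)·-0.466 - (-2)·1.423) / (7) = -1.079
Change: (-0.044, -0.074, 0.107) → max |·| = 0.107

0.107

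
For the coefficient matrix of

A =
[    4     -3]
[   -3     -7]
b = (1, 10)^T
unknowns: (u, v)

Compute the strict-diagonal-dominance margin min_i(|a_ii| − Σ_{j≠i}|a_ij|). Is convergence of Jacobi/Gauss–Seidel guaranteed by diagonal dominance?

row 1: |4| − (3) = 1
row 2: |-7| − (3) = 4
minimum over rows = 1 → strictly diagonally dominant (convergence guaranteed)

1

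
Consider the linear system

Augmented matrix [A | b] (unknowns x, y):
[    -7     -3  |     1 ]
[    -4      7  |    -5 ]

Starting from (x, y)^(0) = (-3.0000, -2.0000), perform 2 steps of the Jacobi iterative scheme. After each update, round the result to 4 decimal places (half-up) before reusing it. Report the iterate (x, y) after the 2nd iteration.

Iteration 1:
  x = (1 - (-3)·-2.0000) / (-7) = 0.7143
  y = (-5 - (-4)·-3.0000) / (7) = -2.4286
Iteration 2:
  x = (1 - (-3)·-2.4286) / (-7) = 0.8980
  y = (-5 - (-4)·0.7143) / (7) = -0.3061

(0.8980, -0.3061)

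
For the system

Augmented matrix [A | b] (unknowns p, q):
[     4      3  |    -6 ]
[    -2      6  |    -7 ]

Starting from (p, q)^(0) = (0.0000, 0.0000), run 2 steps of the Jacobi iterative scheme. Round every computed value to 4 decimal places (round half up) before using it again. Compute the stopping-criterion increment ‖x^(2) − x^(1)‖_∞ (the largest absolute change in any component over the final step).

Iteration 1:
  p = (-6 - (3)·0.0000) / (4) = -1.5000
  q = (-7 - (-2)·0.0000) / (6) = -1.1667
Iteration 2:
  p = (-6 - (3)·-1.1667) / (4) = -0.6250
  q = (-7 - (-2)·-1.5000) / (6) = -1.6667
Change: (0.8750, -0.5000) → max |·| = 0.8750

0.8750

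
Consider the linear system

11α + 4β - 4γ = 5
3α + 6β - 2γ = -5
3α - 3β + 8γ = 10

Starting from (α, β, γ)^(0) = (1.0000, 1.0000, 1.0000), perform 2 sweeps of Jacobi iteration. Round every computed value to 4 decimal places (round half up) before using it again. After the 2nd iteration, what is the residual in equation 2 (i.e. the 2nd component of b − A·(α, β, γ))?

-3.5455

Iteration 1:
  α = (5 - (4)·1.0000 - (-4)·1.0000) / (11) = 0.4545
  β = (-5 - (3)·1.0000 - (-2)·1.0000) / (6) = -1.0000
  γ = (10 - (3)·1.0000 - (-3)·1.0000) / (8) = 1.2500
Iteration 2:
  α = (5 - (4)·-1.0000 - (-4)·1.2500) / (11) = 1.2727
  β = (-5 - (3)·0.4545 - (-2)·1.2500) / (6) = -0.6439
  γ = (10 - (3)·0.4545 - (-3)·-1.0000) / (8) = 0.7046
Residual b − A·x = (-3.6057, -3.5455, -1.3866)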